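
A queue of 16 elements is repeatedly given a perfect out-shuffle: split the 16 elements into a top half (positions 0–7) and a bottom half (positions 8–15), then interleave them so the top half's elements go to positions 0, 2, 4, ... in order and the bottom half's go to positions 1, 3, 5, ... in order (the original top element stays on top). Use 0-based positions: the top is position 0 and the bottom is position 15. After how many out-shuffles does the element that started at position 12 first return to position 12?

4

Follow position 12 under repeated out-shuffles:
12 → 9 → 3 → 6 → 12
It first returns after 4 out-shuffles.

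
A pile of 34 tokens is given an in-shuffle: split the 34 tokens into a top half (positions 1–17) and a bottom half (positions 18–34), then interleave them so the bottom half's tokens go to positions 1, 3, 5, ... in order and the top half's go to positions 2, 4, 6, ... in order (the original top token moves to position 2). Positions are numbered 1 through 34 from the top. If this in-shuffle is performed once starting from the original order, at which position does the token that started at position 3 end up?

Track the token's position through each in-shuffle:
3 → 6

6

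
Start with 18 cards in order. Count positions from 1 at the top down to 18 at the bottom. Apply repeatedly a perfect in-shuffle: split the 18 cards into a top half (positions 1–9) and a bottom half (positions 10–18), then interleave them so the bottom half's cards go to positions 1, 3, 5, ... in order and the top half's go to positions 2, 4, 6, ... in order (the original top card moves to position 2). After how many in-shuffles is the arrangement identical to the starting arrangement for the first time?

The in-shuffle permutes the 18 positions with cycle lengths [18].
Every card is home exactly when every cycle has completed a whole number of laps, i.e. after lcm(18) = 18 in-shuffles.

18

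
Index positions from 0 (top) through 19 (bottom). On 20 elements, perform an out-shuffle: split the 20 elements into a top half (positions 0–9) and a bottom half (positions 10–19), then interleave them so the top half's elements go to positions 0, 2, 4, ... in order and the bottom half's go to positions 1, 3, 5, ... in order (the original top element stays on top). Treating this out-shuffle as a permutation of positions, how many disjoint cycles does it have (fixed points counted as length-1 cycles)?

Trace each unvisited position around until it returns:
(0) (1 2 4 8 16 13 ... len 18) (19)
3 cycles in total.

3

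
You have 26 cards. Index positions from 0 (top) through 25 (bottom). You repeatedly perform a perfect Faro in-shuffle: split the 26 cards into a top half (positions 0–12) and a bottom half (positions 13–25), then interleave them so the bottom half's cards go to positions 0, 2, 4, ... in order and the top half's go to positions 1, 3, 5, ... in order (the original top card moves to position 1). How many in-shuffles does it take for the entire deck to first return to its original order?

The in-shuffle permutes the 26 positions with cycle lengths [2, 6, 18].
Every card is home exactly when every cycle has completed a whole number of laps, i.e. after lcm(2, 6, 18) = 18 in-shuffles.

18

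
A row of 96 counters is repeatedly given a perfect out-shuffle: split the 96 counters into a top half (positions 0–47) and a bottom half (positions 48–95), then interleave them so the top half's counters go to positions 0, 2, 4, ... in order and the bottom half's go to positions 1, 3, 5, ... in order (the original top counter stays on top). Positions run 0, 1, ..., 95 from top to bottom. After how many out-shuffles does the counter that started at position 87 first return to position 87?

36

Follow position 87 under repeated out-shuffles:
87 → 79 → 63 → 31 → 62 → 29 → 58 → 21 → ... → 87 (length 36)
It first returns after 36 out-shuffles.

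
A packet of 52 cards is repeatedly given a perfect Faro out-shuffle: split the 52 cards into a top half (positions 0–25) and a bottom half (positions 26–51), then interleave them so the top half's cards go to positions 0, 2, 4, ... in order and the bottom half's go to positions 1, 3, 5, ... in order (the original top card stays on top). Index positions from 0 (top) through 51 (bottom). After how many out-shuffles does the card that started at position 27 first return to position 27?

8

Follow position 27 under repeated out-shuffles:
27 → 3 → 6 → 12 → 24 → 48 → 45 → 39 → 27
It first returns after 8 out-shuffles.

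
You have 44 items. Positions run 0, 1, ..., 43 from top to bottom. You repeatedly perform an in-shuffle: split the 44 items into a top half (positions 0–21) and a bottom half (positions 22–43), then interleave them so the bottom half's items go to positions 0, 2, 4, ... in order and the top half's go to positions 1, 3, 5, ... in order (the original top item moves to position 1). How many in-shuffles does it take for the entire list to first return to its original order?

12

The in-shuffle permutes the 44 positions with cycle lengths [2, 4, 4, 4, 6, 12, 12].
Every item is home exactly when every cycle has completed a whole number of laps, i.e. after lcm(2, 4, 6, 12) = 12 in-shuffles.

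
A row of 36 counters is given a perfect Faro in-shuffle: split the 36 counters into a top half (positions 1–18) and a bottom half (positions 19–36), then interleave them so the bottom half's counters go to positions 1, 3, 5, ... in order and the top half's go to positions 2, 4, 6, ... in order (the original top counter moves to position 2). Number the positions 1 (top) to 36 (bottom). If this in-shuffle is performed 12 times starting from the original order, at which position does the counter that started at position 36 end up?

Track the counter's position through each in-shuffle:
36 → 35 → 33 → 29 → 21 → 5 → 10 → 20 → 3 → 6 → 12 → 24 → 11

11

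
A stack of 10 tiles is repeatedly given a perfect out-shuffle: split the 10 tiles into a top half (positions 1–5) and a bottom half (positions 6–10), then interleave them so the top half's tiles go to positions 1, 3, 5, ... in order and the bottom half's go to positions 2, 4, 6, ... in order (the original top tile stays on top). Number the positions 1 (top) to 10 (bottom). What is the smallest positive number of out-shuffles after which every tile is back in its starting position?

6

The out-shuffle permutes the 10 positions with cycle lengths [1, 1, 2, 6].
Every tile is home exactly when every cycle has completed a whole number of laps, i.e. after lcm(1, 2, 6) = 6 out-shuffles.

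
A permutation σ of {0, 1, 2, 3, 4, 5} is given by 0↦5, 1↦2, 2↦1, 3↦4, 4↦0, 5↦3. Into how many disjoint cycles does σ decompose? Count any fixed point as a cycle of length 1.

Cycle decomposition: (0 5 3 4) (1 2).
2 cycles.

2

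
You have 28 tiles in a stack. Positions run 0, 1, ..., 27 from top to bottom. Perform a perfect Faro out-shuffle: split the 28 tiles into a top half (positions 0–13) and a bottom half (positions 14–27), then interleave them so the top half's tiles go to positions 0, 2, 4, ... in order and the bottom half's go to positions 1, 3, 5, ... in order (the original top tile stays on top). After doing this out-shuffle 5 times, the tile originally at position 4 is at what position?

20

Track the tile's position through each out-shuffle:
4 → 8 → 16 → 5 → 10 → 20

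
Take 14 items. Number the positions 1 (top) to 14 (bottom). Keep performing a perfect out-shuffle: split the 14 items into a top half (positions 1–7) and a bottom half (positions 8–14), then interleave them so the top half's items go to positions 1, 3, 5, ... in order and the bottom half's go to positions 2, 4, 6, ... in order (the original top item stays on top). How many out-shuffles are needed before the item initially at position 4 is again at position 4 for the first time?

12

Follow position 4 under repeated out-shuffles:
4 → 7 → 13 → 12 → 10 → 6 → 11 → 8 → 2 → 3 → 5 → 9 → 4
It first returns after 12 out-shuffles.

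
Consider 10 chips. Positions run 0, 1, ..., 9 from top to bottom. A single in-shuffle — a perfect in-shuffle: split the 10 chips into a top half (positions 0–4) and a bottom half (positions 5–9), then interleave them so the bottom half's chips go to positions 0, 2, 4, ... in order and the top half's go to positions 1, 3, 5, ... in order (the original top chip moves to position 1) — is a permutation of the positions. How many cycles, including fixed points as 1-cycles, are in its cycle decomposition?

1

Trace each unvisited position around until it returns:
(0 1 3 7 4 9 8 6 2 5)
1 cycle in total.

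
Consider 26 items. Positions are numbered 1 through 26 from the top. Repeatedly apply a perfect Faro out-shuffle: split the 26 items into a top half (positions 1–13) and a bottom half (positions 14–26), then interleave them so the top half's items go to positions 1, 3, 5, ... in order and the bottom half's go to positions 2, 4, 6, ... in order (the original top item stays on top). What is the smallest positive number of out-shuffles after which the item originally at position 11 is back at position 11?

Follow position 11 under repeated out-shuffles:
11 → 21 → 16 → 6 → 11
It first returns after 4 out-shuffles.

4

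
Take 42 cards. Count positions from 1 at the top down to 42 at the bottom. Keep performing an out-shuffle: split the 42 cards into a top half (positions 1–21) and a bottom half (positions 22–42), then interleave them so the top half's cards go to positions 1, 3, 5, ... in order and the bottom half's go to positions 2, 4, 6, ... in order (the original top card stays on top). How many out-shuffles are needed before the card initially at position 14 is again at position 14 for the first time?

20

Follow position 14 under repeated out-shuffles:
14 → 27 → 12 → 23 → 4 → 7 → 13 → 25 → 8 → 15 → 29 → 16 → 31 → 20 → 39 → 36 → 30 → 18 → 35 → 28 → 14
It first returns after 20 out-shuffles.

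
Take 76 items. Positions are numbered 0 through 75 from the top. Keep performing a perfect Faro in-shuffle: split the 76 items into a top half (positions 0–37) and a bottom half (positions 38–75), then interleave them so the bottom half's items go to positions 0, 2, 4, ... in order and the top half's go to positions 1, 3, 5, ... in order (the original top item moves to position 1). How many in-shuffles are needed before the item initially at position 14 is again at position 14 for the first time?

30

Follow position 14 under repeated in-shuffles:
14 → 29 → 59 → 42 → 8 → 17 → 35 → 71 → ... → 14 (length 30)
It first returns after 30 in-shuffles.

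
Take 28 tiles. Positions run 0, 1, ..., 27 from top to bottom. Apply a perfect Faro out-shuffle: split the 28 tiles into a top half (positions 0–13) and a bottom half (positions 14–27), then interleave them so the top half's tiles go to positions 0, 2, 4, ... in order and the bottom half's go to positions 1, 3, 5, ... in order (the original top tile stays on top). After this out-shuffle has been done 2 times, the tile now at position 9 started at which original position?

Work backwards from position 9, undoing one out-shuffle at a time:
9 ← 18 ← 9
So the tile now at position 9 started at position 9.

9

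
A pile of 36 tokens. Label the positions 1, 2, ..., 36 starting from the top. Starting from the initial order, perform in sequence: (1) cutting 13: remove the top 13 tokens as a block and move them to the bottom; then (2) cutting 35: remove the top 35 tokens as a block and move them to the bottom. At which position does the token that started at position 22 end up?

10

Track the token from position 22 forward through each operation:
  after op 1 (cut 13): 22 → 9
  after op 2 (cut 35): 9 → 10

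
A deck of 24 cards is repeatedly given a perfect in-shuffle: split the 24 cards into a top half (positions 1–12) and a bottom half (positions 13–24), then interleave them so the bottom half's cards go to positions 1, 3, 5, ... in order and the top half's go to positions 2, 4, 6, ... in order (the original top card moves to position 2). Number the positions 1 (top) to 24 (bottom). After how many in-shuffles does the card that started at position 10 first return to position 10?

Follow position 10 under repeated in-shuffles:
10 → 20 → 15 → 5 → 10
It first returns after 4 in-shuffles.

4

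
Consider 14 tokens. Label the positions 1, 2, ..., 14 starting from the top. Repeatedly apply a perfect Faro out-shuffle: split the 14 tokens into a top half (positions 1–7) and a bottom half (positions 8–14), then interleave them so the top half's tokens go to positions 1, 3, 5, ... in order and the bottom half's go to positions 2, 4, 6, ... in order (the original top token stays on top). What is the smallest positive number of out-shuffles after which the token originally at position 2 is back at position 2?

Follow position 2 under repeated out-shuffles:
2 → 3 → 5 → 9 → 4 → 7 → 13 → 12 → 10 → 6 → 11 → 8 → 2
It first returns after 12 out-shuffles.

12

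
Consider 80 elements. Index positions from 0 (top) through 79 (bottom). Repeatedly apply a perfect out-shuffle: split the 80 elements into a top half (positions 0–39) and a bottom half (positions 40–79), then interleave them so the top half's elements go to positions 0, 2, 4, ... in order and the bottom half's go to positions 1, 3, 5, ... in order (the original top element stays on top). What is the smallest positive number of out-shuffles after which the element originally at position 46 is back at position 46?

Follow position 46 under repeated out-shuffles:
46 → 13 → 26 → 52 → 25 → 50 → 21 → 42 → ... → 46 (length 39)
It first returns after 39 out-shuffles.

39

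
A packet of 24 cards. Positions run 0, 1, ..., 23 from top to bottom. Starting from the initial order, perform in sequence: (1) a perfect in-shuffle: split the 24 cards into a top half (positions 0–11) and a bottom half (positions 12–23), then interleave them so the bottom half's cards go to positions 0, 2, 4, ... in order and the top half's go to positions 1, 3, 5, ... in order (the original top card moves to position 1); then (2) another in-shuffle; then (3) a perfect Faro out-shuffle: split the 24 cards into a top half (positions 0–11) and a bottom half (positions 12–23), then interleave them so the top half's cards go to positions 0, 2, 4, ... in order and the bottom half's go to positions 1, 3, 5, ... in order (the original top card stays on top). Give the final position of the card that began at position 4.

15

Track the card from position 4 forward through each operation:
  after op 1 (in-shuffle): 4 → 9
  after op 2 (in-shuffle): 9 → 19
  after op 3 (out-shuffle): 19 → 15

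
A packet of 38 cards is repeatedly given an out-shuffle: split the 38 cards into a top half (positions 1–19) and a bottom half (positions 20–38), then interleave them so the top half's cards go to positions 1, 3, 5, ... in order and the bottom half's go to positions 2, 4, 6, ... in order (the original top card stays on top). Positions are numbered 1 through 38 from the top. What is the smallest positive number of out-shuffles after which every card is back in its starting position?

36

The out-shuffle permutes the 38 positions with cycle lengths [1, 1, 36].
Every card is home exactly when every cycle has completed a whole number of laps, i.e. after lcm(1, 36) = 36 out-shuffles.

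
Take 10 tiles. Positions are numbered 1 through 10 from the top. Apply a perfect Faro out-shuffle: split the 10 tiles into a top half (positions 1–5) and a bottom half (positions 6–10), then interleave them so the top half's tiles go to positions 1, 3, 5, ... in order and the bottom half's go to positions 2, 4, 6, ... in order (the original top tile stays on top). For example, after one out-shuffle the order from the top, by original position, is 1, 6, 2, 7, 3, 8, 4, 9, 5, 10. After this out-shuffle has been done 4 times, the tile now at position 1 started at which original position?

Work backwards from position 1, undoing one out-shuffle at a time:
1 ← 1 ← 1 ← 1 ← 1
So the tile now at position 1 started at position 1.

1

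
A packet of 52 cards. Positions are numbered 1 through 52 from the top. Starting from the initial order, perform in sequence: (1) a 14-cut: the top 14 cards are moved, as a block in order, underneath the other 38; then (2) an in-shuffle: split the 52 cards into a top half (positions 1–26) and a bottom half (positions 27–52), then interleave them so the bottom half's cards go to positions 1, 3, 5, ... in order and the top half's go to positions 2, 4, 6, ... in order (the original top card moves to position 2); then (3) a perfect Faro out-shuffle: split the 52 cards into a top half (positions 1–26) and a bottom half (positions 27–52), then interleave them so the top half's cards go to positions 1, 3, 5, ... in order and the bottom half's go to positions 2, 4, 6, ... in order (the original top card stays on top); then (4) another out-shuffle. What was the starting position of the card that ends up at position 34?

25

Undo the operations in reverse order, starting from position 34:
  undo op 4 (out-shuffle, from bottom half): 34 ← 43
  undo op 3 (out-shuffle, from top half): 43 ← 22
  undo op 2 (in-shuffle, from top half): 22 ← 11
  undo op 1 (cut 14): 11 ← 25
So the card at position 34 came from original position 25.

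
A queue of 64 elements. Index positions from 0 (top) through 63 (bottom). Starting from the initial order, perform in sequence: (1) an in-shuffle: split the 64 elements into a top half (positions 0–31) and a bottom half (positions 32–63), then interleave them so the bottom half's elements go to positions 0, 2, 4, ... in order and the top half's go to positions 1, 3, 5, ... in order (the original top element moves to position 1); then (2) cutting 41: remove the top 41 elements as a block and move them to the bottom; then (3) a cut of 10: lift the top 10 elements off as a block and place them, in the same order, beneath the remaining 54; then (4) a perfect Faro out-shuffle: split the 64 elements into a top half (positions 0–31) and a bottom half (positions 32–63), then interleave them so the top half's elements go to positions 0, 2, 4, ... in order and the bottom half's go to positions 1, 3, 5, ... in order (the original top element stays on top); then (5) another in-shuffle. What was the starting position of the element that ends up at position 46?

55

Undo the operations in reverse order, starting from position 46:
  undo op 5 (in-shuffle, from bottom half): 46 ← 55
  undo op 4 (out-shuffle, from bottom half): 55 ← 59
  undo op 3 (cut 10): 59 ← 5
  undo op 2 (cut 41): 5 ← 46
  undo op 1 (in-shuffle, from bottom half): 46 ← 55
So the element at position 46 came from original position 55.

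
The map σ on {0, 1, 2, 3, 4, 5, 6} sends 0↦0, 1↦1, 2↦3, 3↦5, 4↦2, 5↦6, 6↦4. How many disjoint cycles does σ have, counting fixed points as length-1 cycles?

Cycle decomposition: (0) (1) (2 3 5 6 4).
3 cycles.

3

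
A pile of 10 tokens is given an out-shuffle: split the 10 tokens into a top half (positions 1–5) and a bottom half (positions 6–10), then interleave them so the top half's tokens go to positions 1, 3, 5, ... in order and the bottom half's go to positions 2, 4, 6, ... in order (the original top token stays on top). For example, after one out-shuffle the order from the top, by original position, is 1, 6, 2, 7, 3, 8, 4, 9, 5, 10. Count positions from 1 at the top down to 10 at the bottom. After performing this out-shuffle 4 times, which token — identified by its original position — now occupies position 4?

Work backwards from position 4, undoing one out-shuffle at a time:
4 ← 7 ← 4 ← 7 ← 4
So the token now at position 4 started at position 4.

4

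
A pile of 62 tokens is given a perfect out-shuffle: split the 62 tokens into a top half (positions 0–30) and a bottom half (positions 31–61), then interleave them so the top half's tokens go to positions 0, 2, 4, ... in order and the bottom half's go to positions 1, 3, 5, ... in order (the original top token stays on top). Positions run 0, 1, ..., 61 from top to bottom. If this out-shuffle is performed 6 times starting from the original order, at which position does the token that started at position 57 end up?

Track the token's position through each out-shuffle:
57 → 53 → 45 → 29 → 58 → 55 → 49

49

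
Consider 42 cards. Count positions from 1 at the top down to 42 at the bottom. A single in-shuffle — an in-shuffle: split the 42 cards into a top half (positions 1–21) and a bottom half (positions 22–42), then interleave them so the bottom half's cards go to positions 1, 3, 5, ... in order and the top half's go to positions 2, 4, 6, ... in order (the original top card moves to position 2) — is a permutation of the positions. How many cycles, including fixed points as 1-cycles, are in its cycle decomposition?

Trace each unvisited position around until it returns:
(1 2 4 8 16 32 ... len 14) (3 6 12 24 5 10 ... len 14) (7 14 28 13 26 9 ... len 14)
3 cycles in total.

3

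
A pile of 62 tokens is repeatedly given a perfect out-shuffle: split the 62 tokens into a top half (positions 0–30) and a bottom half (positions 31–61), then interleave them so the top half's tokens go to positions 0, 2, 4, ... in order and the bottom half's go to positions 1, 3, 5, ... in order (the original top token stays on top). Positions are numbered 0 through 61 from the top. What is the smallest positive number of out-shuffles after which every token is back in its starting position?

The out-shuffle permutes the 62 positions with cycle lengths [1, 1, 60].
Every token is home exactly when every cycle has completed a whole number of laps, i.e. after lcm(1, 60) = 60 out-shuffles.

60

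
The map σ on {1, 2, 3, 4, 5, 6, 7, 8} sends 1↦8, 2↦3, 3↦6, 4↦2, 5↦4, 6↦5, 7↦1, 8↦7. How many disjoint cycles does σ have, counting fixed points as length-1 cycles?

2

Cycle decomposition: (1 8 7) (2 3 6 5 4).
2 cycles.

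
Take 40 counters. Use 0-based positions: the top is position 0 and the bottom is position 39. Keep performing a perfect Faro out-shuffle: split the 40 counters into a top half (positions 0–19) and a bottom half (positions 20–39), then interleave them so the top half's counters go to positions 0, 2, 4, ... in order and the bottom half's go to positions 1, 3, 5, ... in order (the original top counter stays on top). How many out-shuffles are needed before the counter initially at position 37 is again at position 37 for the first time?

Follow position 37 under repeated out-shuffles:
37 → 35 → 31 → 23 → 7 → 14 → 28 → 17 → 34 → 29 → 19 → 38 → 37
It first returns after 12 out-shuffles.

12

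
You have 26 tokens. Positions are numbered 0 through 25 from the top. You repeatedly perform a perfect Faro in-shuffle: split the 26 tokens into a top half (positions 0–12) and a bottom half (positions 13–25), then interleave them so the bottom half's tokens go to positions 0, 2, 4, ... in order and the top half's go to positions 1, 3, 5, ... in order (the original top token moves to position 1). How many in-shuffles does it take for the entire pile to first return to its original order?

The in-shuffle permutes the 26 positions with cycle lengths [2, 6, 18].
Every token is home exactly when every cycle has completed a whole number of laps, i.e. after lcm(2, 6, 18) = 18 in-shuffles.

18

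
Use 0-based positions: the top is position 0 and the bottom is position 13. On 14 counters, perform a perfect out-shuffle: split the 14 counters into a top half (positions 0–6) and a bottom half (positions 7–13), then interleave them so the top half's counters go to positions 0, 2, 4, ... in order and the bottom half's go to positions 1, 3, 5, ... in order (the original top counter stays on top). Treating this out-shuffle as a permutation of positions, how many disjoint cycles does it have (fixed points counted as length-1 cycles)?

3

Trace each unvisited position around until it returns:
(0) (1 2 4 8 3 6 ... len 12) (13)
3 cycles in total.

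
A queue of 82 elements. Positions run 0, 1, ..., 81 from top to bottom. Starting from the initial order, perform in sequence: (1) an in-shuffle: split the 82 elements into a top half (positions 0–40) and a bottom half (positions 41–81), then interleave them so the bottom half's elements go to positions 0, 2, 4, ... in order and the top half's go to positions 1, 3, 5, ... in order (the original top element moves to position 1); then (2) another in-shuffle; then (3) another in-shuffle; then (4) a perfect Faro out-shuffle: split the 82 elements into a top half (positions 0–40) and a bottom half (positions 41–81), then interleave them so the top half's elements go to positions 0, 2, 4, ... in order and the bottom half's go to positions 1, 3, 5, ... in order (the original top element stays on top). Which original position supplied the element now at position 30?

1

Undo the operations in reverse order, starting from position 30:
  undo op 4 (out-shuffle, from top half): 30 ← 15
  undo op 3 (in-shuffle, from top half): 15 ← 7
  undo op 2 (in-shuffle, from top half): 7 ← 3
  undo op 1 (in-shuffle, from top half): 3 ← 1
So the element at position 30 came from original position 1.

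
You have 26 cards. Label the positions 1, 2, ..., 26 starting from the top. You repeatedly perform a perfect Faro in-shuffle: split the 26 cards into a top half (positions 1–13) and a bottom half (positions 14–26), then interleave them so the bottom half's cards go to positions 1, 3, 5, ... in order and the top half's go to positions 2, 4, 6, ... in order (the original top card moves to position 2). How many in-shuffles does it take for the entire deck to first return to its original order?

The in-shuffle permutes the 26 positions with cycle lengths [2, 6, 18].
Every card is home exactly when every cycle has completed a whole number of laps, i.e. after lcm(2, 6, 18) = 18 in-shuffles.

18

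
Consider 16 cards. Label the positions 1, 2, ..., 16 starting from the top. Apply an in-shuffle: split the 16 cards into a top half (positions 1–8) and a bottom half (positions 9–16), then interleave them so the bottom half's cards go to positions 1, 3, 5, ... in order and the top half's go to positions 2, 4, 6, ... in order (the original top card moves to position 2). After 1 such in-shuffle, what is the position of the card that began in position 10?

3

Track the card's position through each in-shuffle:
10 → 3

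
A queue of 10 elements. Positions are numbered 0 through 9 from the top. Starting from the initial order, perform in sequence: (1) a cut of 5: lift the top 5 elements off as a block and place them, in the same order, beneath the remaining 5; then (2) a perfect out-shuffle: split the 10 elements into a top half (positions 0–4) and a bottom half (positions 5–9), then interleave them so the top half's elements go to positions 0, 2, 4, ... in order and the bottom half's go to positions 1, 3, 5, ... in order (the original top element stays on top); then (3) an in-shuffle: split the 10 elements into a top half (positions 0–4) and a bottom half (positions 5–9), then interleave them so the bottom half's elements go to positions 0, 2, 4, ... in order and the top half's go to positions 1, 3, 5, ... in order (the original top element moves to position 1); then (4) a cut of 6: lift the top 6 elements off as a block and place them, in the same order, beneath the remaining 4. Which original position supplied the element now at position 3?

7

Undo the operations in reverse order, starting from position 3:
  undo op 4 (cut 6): 3 ← 9
  undo op 3 (in-shuffle, from top half): 9 ← 4
  undo op 2 (out-shuffle, from top half): 4 ← 2
  undo op 1 (cut 5): 2 ← 7
So the element at position 3 came from original position 7.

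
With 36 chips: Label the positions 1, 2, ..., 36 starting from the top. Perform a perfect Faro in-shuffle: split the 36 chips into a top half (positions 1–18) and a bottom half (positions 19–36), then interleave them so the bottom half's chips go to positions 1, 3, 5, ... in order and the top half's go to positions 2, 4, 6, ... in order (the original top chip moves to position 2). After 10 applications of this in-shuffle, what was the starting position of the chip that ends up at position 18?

Work backwards from position 18, undoing one in-shuffle at a time:
18 ← 9 ← 23 ← 30 ← 15 ← 26 ← 13 ← 25 ← 31 ← 34 ← 17
So the chip now at position 18 started at position 17.

17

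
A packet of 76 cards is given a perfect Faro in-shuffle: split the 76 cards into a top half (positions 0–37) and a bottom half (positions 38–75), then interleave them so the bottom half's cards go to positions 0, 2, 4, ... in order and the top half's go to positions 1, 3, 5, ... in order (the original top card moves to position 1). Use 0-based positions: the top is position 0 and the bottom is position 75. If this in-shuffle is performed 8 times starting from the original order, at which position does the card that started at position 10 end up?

43

Track the card's position through each in-shuffle:
10 → 21 → 43 → 10 → 21 → 43 → 10 → 21 → 43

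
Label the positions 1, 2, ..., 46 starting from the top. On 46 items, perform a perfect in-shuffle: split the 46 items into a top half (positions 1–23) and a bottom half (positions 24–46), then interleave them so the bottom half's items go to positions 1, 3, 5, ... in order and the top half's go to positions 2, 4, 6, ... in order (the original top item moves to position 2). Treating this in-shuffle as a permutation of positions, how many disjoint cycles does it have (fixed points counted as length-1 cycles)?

Trace each unvisited position around until it returns:
(1 2 4 8 16 32 ... len 23) (5 10 20 40 33 19 ... len 23)
2 cycles in total.

2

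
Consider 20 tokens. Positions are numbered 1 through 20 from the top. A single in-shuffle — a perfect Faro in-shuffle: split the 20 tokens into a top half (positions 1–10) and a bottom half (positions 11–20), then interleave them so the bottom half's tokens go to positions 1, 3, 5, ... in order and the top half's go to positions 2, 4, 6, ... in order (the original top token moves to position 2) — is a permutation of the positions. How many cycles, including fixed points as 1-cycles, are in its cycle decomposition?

5

Trace each unvisited position around until it returns:
(1 2 4 8 16 11) (3 6 12) (5 10 20 19 17 13) (7 14) (9 18 15)
5 cycles in total.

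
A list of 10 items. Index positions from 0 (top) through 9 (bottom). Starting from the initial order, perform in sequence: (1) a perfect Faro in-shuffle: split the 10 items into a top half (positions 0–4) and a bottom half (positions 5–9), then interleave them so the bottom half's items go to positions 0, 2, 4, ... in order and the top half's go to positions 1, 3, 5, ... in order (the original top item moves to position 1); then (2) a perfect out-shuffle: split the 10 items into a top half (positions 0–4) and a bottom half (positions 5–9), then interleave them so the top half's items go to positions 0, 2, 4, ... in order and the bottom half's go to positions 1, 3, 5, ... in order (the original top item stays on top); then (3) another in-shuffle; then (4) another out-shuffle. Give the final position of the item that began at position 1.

4

Track the item from position 1 forward through each operation:
  after op 1 (in-shuffle): 1 → 3
  after op 2 (out-shuffle): 3 → 6
  after op 3 (in-shuffle): 6 → 2
  after op 4 (out-shuffle): 2 → 4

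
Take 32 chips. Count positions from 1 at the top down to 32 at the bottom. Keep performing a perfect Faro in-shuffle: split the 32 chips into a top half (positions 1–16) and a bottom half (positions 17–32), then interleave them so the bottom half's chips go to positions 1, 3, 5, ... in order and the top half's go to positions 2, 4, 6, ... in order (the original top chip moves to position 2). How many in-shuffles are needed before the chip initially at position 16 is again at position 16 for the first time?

Follow position 16 under repeated in-shuffles:
16 → 32 → 31 → 29 → 25 → 17 → 1 → 2 → 4 → 8 → 16
It first returns after 10 in-shuffles.

10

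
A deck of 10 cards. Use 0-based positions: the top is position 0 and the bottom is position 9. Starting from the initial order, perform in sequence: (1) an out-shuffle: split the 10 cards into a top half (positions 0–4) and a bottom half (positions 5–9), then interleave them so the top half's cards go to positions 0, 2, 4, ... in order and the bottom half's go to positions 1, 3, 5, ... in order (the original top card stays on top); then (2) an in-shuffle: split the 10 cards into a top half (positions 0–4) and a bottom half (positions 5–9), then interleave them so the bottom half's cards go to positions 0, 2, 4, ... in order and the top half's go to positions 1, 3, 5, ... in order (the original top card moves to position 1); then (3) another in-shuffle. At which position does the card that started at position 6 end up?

4

Track the card from position 6 forward through each operation:
  after op 1 (out-shuffle): 6 → 3
  after op 2 (in-shuffle): 3 → 7
  after op 3 (in-shuffle): 7 → 4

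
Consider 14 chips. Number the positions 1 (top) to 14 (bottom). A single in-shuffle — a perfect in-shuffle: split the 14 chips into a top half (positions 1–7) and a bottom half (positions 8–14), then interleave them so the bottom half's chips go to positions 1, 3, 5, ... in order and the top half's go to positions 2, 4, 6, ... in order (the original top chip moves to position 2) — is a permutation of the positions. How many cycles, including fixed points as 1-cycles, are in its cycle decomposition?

4

Trace each unvisited position around until it returns:
(1 2 4 8) (3 6 12 9) (5 10) (7 14 13 11)
4 cycles in total.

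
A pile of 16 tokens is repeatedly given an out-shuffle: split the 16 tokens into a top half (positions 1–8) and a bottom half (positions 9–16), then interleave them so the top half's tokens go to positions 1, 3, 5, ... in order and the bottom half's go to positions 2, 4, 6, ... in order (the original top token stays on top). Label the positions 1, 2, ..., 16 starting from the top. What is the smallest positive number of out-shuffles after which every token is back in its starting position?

The out-shuffle permutes the 16 positions with cycle lengths [1, 1, 2, 4, 4, 4].
Every token is home exactly when every cycle has completed a whole number of laps, i.e. after lcm(1, 2, 4) = 4 out-shuffles.

4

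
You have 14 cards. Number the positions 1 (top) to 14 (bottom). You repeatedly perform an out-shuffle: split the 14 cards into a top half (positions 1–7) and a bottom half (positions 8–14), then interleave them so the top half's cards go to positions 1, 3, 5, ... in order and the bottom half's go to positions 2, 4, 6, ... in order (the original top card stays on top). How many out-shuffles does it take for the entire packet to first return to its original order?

12

The out-shuffle permutes the 14 positions with cycle lengths [1, 1, 12].
Every card is home exactly when every cycle has completed a whole number of laps, i.e. after lcm(1, 12) = 12 out-shuffles.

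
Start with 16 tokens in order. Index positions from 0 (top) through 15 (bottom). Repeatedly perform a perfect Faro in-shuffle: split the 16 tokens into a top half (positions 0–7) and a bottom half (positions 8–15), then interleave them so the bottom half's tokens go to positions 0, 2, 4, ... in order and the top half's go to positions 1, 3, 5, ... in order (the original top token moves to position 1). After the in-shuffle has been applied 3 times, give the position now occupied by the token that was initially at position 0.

7

Track the token's position through each in-shuffle:
0 → 1 → 3 → 7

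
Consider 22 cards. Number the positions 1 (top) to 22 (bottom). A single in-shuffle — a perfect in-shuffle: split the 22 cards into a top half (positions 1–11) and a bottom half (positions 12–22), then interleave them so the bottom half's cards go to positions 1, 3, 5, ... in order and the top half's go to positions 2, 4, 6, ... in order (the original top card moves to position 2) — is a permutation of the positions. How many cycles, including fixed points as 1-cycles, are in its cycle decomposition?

Trace each unvisited position around until it returns:
(1 2 4 8 16 9 ... len 11) (5 10 20 17 11 22 ... len 11)
2 cycles in total.

2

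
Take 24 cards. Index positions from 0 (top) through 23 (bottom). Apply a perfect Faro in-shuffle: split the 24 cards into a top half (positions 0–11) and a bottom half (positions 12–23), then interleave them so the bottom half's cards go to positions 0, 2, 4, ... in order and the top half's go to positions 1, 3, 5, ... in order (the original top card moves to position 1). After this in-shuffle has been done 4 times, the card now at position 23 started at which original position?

Work backwards from position 23, undoing one in-shuffle at a time:
23 ← 11 ← 5 ← 2 ← 13
So the card now at position 23 started at position 13.

13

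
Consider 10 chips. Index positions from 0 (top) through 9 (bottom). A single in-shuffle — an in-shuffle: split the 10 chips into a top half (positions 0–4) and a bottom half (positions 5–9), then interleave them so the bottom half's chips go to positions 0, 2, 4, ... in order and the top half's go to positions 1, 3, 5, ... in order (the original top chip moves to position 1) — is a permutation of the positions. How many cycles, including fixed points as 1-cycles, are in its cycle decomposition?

1

Trace each unvisited position around until it returns:
(0 1 3 7 4 9 8 6 2 5)
1 cycle in total.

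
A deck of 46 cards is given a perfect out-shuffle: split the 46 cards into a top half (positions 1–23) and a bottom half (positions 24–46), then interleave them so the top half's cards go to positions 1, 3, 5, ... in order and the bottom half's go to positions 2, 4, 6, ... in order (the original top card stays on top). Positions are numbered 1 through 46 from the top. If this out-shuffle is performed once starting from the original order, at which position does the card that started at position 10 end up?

Track the card's position through each out-shuffle:
10 → 19

19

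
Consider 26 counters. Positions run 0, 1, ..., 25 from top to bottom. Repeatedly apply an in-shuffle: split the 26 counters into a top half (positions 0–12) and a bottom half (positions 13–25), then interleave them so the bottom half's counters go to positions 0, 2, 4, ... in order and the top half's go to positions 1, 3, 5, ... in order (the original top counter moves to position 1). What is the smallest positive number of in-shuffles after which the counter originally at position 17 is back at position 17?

2

Follow position 17 under repeated in-shuffles:
17 → 8 → 17
It first returns after 2 in-shuffles.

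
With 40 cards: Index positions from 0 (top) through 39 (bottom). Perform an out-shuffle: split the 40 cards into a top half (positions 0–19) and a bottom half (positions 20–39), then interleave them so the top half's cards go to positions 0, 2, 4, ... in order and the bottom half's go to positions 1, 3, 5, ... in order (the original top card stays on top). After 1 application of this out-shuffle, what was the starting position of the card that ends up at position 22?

11

Work backwards from position 22, undoing one out-shuffle at a time:
22 ← 11
So the card now at position 22 started at position 11.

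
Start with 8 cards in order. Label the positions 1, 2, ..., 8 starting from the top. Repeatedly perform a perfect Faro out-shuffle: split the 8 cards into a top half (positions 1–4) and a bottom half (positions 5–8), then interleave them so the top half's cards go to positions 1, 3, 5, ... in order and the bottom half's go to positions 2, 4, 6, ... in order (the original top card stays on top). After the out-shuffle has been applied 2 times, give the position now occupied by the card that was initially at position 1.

1

Position 1 is a fixed point of every out-shuffle, so the card never moves.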